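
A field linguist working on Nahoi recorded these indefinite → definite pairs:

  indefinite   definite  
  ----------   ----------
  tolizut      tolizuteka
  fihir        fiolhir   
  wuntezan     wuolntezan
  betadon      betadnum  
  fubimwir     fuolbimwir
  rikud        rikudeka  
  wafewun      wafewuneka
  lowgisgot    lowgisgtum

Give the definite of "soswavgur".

soswavgureka

wafewun and betadon both end in -n yet inflect differently (wafewuneka, betadnum), so the final letter is not what conditions the rule; the last vowel is.
"soswavgur" has last vowel 'u'. The stems whose last vowel is 'u' (rikud → rikudeka, tolizut → tolizuteka, wafewun → wafewuneka) add -eka.
The other patterns: stems whose last vowel is 'o' delete the last vowel and add -um; stems whose last vowel is 'a' or 'i' insert -ol- after the first vowel.
So soswavgur → soswavgureka.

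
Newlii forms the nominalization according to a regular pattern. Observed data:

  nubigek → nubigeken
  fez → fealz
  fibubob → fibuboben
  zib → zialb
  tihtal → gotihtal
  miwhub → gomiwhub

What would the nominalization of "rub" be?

rualb

zib and miwhub both end in -b yet inflect differently (zialb, gomiwhub), so the final letter is not what conditions the rule; the number of vowels is.
"rub" has 1 vowel. The stems with 1 vowel (fez → fealz, zib → zialb) insert -al- after the first vowel.
The other patterns: stems with 2 vowels add the prefix go-; stems with 3 vowels add -en.
So rub → rualb.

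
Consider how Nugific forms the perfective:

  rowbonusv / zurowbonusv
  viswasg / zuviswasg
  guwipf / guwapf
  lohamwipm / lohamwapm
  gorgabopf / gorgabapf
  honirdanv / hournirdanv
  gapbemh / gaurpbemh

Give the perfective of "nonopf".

rowbonusv and honirdanv both end in -v yet inflect differently (zurowbonusv, hournirdanv), so the final letter is not what conditions the rule; the second-to-last letter is.
"nonopf" has second-to-last letter 'p'. The stems whose second-to-last letter is 'p' (guwipf → guwapf, lohamwipm → lohamwapm, gorgabopf → gorgabapf) change the last vowel to 'a'.
So nonopf → nonapf.

nonapf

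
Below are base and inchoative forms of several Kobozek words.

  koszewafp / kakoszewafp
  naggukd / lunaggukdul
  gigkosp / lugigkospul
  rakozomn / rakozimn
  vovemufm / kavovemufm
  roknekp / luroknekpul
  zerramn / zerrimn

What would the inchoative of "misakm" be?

lumisakmul

koszewafp and roknekp both end in -p yet inflect differently (kakoszewafp, luroknekpul), so the final letter is not what conditions the rule; the second-to-last letter is.
"misakm" has second-to-last letter 'k'. The stems whose second-to-last letter is 'k' (roknekp → luroknekpul, naggukd → lunaggukdul) add lu- … -ul around the stem.
The other patterns: stems whose second-to-last letter is 'f' add the prefix ka-; stems whose second-to-last letter is 'm' change the last vowel to 'i'.
So misakm → lumisakmul.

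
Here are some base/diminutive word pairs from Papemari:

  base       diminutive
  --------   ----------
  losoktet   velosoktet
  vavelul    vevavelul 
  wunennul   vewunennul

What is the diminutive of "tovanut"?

vetovanut

Every pair shown (losoktet → velosoktet, vavelul → vevavelul, wunennul → vewunennul) follows the same rule: add the prefix ve-.
So tovanut → vetovanut.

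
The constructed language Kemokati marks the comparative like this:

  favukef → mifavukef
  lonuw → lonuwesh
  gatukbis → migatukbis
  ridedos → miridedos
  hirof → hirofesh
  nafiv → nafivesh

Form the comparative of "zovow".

zovowesh

"zovow" has 2 vowels. The stems with 2 vowels (nafiv → nafivesh, hirof → hirofesh, lonuw → lonuwesh) add -esh.
The other pattern: stems with 3 vowels add the prefix mi-.
So zovow → zovowesh.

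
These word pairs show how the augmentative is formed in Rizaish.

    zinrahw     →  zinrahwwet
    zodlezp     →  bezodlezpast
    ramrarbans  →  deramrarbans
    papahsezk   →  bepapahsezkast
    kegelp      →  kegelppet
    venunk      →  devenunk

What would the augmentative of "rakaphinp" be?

derakaphinp

venunk and papahsezk both end in -k yet inflect differently (devenunk, bepapahsezkast), so the final letter is not what conditions the rule; the second-to-last letter is.
"rakaphinp" has second-to-last letter 'n'. The stems whose second-to-last letter is 'n' (venunk → devenunk, ramrarbans → deramrarbans) add the prefix de-.
The other patterns: stems whose second-to-last letter is 'z' add be- … -ast around the stem; stems whose second-to-last letter is 'h' or 'l' double the final consonant and add -et.
So rakaphinp → derakaphinp.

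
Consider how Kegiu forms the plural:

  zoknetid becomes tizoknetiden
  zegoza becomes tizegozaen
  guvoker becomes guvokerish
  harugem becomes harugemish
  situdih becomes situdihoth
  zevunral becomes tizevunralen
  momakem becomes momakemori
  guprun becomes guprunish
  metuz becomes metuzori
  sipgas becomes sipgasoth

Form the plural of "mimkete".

mimketeori

momakem and harugem both end in -m yet inflect differently (momakemori, harugemish), so the final letter is not what conditions the rule; the first letter is.
"mimkete" begins with m-. The stems beginning with m- (metuz → metuzori, momakem → momakemori) add -ori.
The other patterns: stems beginning with z- add ti- … -en around the stem; stems beginning with s- add -oth; stems beginning with g- or h- add -ish.
So mimkete → mimketeori.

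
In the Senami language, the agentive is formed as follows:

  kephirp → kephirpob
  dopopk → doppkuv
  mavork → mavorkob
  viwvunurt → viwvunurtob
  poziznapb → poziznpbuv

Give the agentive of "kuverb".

dopopk and mavork both end in -k yet inflect differently (doppkuv, mavorkob), so the final letter is not what conditions the rule; the second-to-last letter is.
"kuverb" has second-to-last letter 'r'. The stems whose second-to-last letter is 'r' (viwvunurt → viwvunurtob, mavork → mavorkob, kephirp → kephirpob) add -ob.
The other pattern: stems whose second-to-last letter is 'p' delete the last vowel and add -uv.
So kuverb → kuverbob.

kuverbob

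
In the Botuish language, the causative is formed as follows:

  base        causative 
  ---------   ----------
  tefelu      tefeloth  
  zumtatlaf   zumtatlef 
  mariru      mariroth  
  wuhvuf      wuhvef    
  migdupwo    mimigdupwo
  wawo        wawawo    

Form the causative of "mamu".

mamoth

mariru and wuhvuf both have last vowel 'u' yet inflect differently (mariroth, wuhvef), so the last vowel is not what conditions the rule; the final letter is.
"mamu" ends in -u. The stems ending in -u (mariru → mariroth, tefelu → tefeloth) drop the final letter and add -oth.
The other patterns: stems ending in -o repeat the first consonant+vowel as a prefix; stems ending in -f change the last vowel to 'e'.
So mamu → mamoth.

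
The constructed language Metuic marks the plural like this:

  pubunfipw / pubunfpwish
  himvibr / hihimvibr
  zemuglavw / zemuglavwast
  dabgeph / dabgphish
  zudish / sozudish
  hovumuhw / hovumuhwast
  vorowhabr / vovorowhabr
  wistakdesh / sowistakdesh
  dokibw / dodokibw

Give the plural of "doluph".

dolphish

"doluph" has second-to-last letter 'p'. The stems whose second-to-last letter is 'p' (pubunfipw → pubunfpwish, dabgeph → dabgphish) delete the last vowel and add -ish.
The other patterns: stems whose second-to-last letter is 's' add the prefix so-; stems whose second-to-last letter is 'b' repeat the first consonant+vowel as a prefix; stems whose second-to-last letter is 'h' or 'v' add -ast.
So doluph → dolphish.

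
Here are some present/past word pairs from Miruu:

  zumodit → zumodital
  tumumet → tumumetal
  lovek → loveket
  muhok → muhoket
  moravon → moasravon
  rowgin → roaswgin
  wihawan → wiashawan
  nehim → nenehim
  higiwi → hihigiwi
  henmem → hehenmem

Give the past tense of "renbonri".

tumumet and lovek both have last vowel 'e' yet inflect differently (tumumetal, loveket), so the last vowel is not what conditions the rule; the final letter is.
"renbonri" ends in -i. The one such stem in the data (higiwi → hihigiwi) repeats the first consonant+vowel as a prefix (as do nehim, henmem), so the same rule applies.
So renbonri → rerenbonri.

rerenbonri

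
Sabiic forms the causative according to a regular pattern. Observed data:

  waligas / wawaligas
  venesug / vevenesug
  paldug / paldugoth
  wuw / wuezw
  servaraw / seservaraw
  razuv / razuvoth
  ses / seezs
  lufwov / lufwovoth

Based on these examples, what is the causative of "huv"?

ses and waligas both end in -s yet inflect differently (seezs, wawaligas), so the final letter is not what conditions the rule; the number of vowels is.
"huv" has 1 vowel. The stems with 1 vowel (wuw → wuezw, ses → seezs) insert -ez- after the first vowel.
The other patterns: stems with 2 vowels add -oth; stems with 3 vowels repeat the first consonant+vowel as a prefix.
So huv → huezv.

huezv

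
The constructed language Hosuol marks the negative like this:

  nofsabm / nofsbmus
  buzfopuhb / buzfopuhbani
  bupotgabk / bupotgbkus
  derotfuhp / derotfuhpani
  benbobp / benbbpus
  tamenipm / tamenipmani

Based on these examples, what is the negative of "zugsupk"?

nofsabm and tamenipm both end in -m yet inflect differently (nofsbmus, tamenipmani), so the final letter is not what conditions the rule; the second-to-last letter is.
"zugsupk" has second-to-last letter 'p'. The one such stem in the data (tamenipm → tamenipmani) adds -ani, so the same rule applies.
The other pattern: stems whose second-to-last letter is 'b' delete the last vowel and add -us.
So zugsupk → zugsupkani.

zugsupkani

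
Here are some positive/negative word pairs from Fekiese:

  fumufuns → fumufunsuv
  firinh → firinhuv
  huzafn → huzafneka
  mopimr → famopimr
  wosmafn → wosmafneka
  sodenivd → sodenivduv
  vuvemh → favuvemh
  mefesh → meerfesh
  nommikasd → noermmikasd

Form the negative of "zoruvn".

vuvemh and mefesh both end in -h yet inflect differently (favuvemh, meerfesh), so the final letter is not what conditions the rule; the second-to-last letter is.
"zoruvn" has second-to-last letter 'v'. The one such stem in the data (sodenivd → sodenivduv) adds -uv, so the same rule applies.
The other patterns: stems whose second-to-last letter is 'f' add -eka; stems whose second-to-last letter is 'm' add the prefix fa-; stems whose second-to-last letter is 's' insert -er- after the first vowel.
So zoruvn → zoruvnuv.

zoruvnuv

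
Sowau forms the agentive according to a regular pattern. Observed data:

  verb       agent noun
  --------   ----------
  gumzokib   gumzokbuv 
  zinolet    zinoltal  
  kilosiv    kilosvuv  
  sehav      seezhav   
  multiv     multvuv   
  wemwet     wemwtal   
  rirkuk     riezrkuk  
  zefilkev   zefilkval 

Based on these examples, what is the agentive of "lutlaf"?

lueztlaf

"lutlaf" has last vowel 'a'. The one such stem in the data (sehav → seezhav) inserts -ez- after the first vowel (as does rirkuk), so the same rule applies.
So lutlaf → lueztlaf.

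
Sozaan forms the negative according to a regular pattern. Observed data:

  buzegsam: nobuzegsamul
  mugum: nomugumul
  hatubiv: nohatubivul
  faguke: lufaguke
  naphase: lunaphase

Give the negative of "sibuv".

buzegsam and faguke both have 3 vowels yet inflect differently (nobuzegsamul, lufaguke), so the number of vowels is not what conditions the rule; the final letter is.
"sibuv" ends in -v. The one such stem in the data (hatubiv → nohatubivul) adds no- … -ul around the stem, so the same rule applies.
So sibuv → nosibuvul.

nosibuvul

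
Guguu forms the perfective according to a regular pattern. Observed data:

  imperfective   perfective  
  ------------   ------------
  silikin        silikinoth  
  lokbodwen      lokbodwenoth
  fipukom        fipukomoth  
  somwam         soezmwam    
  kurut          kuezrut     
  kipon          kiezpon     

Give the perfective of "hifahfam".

"hifahfam" has 3 vowels. The stems with 3 vowels (lokbodwen → lokbodwenoth, fipukom → fipukomoth, silikin → silikinoth) add -oth.
So hifahfam → hifahfamoth.

hifahfamoth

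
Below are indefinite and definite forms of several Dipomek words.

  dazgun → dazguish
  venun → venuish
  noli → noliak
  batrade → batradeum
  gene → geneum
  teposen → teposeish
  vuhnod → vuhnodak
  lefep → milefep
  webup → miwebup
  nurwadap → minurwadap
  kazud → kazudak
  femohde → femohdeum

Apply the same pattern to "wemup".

"wemup" ends in -p. The stems ending in -p (lefep → milefep, webup → miwebup, nurwadap → minurwadap) add the prefix mi-.
The other patterns: stems ending in -n drop the final letter and add -ish; stems ending in -e add -um; stems ending in -d or -i add -ak.
So wemup → miwemup.

miwemup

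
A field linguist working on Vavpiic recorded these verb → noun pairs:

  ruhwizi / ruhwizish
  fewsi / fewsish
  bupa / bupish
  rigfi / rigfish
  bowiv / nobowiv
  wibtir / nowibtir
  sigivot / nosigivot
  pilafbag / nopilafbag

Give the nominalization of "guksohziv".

"guksohziv" ends in a consonant. The stems ending in a consonant (bowiv → nobowiv, wibtir → nowibtir, sigivot → nosigivot) add the prefix no-.
So guksohziv → noguksohziv.

noguksohziv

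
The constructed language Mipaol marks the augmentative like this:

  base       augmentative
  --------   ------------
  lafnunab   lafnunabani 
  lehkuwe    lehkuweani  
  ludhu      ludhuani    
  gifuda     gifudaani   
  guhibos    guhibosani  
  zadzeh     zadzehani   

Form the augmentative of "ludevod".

ludevodani

Every pair shown (lafnunab → lafnunabani, lehkuwe → lehkuweani, ludhu → ludhuani, …) follows the same rule: add -ani.
So ludevod → ludevodani.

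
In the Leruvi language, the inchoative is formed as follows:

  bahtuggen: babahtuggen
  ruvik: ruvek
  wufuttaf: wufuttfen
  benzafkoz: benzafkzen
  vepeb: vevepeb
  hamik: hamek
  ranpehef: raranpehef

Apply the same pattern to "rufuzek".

"rufuzek" has last vowel 'e'. The stems whose last vowel is 'e' (vepeb → vevepeb, bahtuggen → babahtuggen, ranpehef → raranpehef) repeat the first consonant+vowel as a prefix.
So rufuzek → rurufuzek.

rurufuzek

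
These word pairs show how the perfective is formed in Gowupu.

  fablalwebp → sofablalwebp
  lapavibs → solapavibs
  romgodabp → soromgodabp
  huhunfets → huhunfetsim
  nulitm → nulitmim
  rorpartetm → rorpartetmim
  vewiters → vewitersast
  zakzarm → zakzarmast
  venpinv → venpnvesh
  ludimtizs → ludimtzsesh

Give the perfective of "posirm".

lapavibs and huhunfets both end in -s yet inflect differently (solapavibs, huhunfetsim), so the final letter is not what conditions the rule; the second-to-last letter is.
"posirm" has second-to-last letter 'r'. The stems whose second-to-last letter is 'r' (vewiters → vewitersast, zakzarm → zakzarmast) add -ast.
So posirm → posirmast.

posirmast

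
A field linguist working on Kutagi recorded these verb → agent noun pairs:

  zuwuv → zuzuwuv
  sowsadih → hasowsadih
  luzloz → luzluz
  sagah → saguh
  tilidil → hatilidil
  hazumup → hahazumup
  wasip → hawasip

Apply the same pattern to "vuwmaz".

"vuwmaz" has last vowel 'a'. The one such stem in the data (sagah → saguh) changes the last vowel to 'u' (as does luzloz), so the same rule applies.
The other patterns: stems whose last vowel is 'u' repeat the first consonant+vowel as a prefix; stems whose last vowel is 'i' add the prefix ha-.
So vuwmaz → vuwmuz.

vuwmuz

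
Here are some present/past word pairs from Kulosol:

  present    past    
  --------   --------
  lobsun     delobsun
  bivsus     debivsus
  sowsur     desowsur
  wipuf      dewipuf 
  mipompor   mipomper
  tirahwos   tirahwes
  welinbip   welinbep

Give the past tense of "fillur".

sowsur and mipompor both end in -r yet inflect differently (desowsur, mipomper), so the final letter is not what conditions the rule; the last vowel is.
"fillur" has last vowel 'u'. The stems whose last vowel is 'u' (lobsun → delobsun, bivsus → debivsus, sowsur → desowsur) add the prefix de-.
The other pattern: stems whose last vowel is 'i' or 'o' change the last vowel to 'e'.
So fillur → defillur.

defillur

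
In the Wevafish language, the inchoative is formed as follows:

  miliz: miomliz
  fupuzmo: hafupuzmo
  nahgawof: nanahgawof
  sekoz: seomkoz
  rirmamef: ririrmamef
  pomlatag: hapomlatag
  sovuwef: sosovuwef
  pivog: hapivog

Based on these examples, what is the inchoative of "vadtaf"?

nahgawof and sekoz both have last vowel 'o' yet inflect differently (nanahgawof, seomkoz), so the last vowel is not what conditions the rule; the final letter is.
"vadtaf" ends in -f. The stems ending in -f (rirmamef → ririrmamef, sovuwef → sosovuwef, nahgawof → nanahgawof) repeat the first consonant+vowel as a prefix.
The other patterns: stems ending in -z insert -om- after the first vowel; stems ending in -g or -o add the prefix ha-.
So vadtaf → vavadtaf.

vavadtaf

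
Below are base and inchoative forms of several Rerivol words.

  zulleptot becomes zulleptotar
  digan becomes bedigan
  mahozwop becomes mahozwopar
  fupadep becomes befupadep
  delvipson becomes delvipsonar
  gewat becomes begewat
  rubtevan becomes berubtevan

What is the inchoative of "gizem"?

mahozwop and fupadep both end in -p yet inflect differently (mahozwopar, befupadep), so the final letter is not what conditions the rule; the last vowel is.
"gizem" has last vowel 'e'. The one such stem in the data (fupadep → befupadep) adds the prefix be-, so the same rule applies.
The other pattern: stems whose last vowel is 'o' add -ar.
So gizem → begizem.

begizem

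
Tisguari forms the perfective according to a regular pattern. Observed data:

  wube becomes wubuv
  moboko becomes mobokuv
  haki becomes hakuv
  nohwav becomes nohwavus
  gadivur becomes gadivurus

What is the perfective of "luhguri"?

luhguruv

wube and nohwav both have 2 vowels yet inflect differently (wubuv, nohwavus), so the number of vowels is not what conditions the rule; whether the stem ends in a vowel or a consonant is.
"luhguri" ends in a vowel. The stems ending in a vowel (wube → wubuv, moboko → mobokuv, haki → hakuv) drop the final letter and add -uv.
The other pattern: stems ending in a consonant add -us.
So luhguri → luhguruv.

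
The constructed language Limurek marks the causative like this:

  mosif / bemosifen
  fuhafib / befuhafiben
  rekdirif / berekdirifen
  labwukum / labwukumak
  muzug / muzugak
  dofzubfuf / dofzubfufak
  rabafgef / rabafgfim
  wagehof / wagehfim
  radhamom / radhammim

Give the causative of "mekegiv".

bemekegiven

mosif and dofzubfuf both end in -f yet inflect differently (bemosifen, dofzubfufak), so the final letter is not what conditions the rule; the last vowel is.
"mekegiv" has last vowel 'i'. The stems whose last vowel is 'i' (mosif → bemosifen, fuhafib → befuhafiben, rekdirif → berekdirifen) add be- … -en around the stem.
The other patterns: stems whose last vowel is 'u' add -ak; stems whose last vowel is 'e' or 'o' delete the last vowel and add -im.
So mekegiv → bemekegiven.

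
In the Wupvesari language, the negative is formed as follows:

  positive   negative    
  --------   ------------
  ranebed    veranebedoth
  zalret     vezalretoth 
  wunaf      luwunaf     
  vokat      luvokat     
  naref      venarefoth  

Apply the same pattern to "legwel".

velegweloth

zalret and vokat both end in -t yet inflect differently (vezalretoth, luvokat), so the final letter is not what conditions the rule; the last vowel is.
"legwel" has last vowel 'e'. The stems whose last vowel is 'e' (zalret → vezalretoth, naref → venarefoth, ranebed → veranebedoth) add ve- … -oth around the stem.
The other pattern: stems whose last vowel is 'a' add the prefix lu-.
So legwel → velegweloth.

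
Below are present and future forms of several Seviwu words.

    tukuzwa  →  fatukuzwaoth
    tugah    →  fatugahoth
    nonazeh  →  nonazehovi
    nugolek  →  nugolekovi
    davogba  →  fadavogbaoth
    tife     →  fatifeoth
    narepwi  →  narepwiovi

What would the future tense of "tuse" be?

nonazeh and tugah both end in -h yet inflect differently (nonazehovi, fatugahoth), so the final letter is not what conditions the rule; the first letter is.
"tuse" begins with t-. The stems beginning with t- (tugah → fatugahoth, tife → fatifeoth, tukuzwa → fatukuzwaoth) add fa- … -oth around the stem.
So tuse → fatuseoth.

fatuseoth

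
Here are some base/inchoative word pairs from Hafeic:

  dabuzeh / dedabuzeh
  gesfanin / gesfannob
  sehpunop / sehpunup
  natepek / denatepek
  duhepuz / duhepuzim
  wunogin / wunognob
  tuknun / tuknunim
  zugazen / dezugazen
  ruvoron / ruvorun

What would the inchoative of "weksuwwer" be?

tuknun and zugazen both end in -n yet inflect differently (tuknunim, dezugazen), so the final letter is not what conditions the rule; the last vowel is.
"weksuwwer" has last vowel 'e'. The stems whose last vowel is 'e' (natepek → denatepek, dabuzeh → dedabuzeh, zugazen → dezugazen) add the prefix de-.
The other patterns: stems whose last vowel is 'u' add -im; stems whose last vowel is 'o' change the last vowel to 'u'; stems whose last vowel is 'i' delete the last vowel and add -ob.
So weksuwwer → deweksuwwer.

deweksuwwer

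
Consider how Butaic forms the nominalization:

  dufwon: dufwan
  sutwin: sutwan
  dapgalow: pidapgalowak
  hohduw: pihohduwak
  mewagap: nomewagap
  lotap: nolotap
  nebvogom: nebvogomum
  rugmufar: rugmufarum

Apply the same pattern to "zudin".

zudan

"zudin" ends in -n. The stems ending in -n (dufwon → dufwan, sutwin → sutwan) change the last vowel to 'a'.
The other patterns: stems ending in -w add pi- … -ak around the stem; stems ending in -p add the prefix no-; stems ending in -m or -r add -um.
So zudin → zudan.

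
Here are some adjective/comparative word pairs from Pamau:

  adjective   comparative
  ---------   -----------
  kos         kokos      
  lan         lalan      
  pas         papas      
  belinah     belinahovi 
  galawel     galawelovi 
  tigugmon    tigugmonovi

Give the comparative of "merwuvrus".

lan and tigugmon both end in -n yet inflect differently (lalan, tigugmonovi), so the final letter is not what conditions the rule; the number of vowels is.
"merwuvrus" has 3 vowels. The stems with 3 vowels (belinah → belinahovi, galawel → galawelovi, tigugmon → tigugmonovi) add -ovi.
So merwuvrus → merwuvrusovi.

merwuvrusovi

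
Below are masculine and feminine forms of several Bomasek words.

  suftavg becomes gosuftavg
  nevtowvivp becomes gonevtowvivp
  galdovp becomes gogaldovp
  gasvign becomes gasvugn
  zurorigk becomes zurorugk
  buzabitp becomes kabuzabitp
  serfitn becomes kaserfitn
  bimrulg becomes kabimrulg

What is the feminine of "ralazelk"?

"ralazelk" has second-to-last letter 'l'. The one such stem in the data (bimrulg → kabimrulg) adds the prefix ka-, so the same rule applies.
So ralazelk → karalazelk.

karalazelk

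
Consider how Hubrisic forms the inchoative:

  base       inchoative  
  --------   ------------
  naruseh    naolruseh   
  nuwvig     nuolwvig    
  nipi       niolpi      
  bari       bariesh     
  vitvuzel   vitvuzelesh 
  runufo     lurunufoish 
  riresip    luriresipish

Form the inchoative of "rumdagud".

nipi and bari both end in -i yet inflect differently (niolpi, bariesh), so the final letter is not what conditions the rule; the first letter is.
"rumdagud" begins with r-. The stems beginning with r- (runufo → lurunufoish, riresip → luriresipish) add lu- … -ish around the stem.
The other patterns: stems beginning with n- insert -ol- after the first vowel; stems beginning with b- or v- add -esh.
So rumdagud → lurumdagudish.

lurumdagudish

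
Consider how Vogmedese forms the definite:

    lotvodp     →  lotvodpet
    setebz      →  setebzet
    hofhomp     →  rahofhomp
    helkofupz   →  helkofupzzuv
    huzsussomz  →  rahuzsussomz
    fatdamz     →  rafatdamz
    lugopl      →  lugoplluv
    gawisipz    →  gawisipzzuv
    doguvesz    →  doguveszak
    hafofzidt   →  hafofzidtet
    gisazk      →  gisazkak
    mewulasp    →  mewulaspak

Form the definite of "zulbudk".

zulbudket

"zulbudk" has second-to-last letter 'd'. The stems whose second-to-last letter is 'd' (hafofzidt → hafofzidtet, lotvodp → lotvodpet) add -et.
So zulbudk → zulbudket.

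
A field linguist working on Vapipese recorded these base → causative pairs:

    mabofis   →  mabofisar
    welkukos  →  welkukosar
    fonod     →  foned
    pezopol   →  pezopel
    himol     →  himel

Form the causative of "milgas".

milgasar

welkukos and fonod both have last vowel 'o' yet inflect differently (welkukosar, foned), so the last vowel is not what conditions the rule; the final letter is.
"milgas" ends in -s. The stems ending in -s (mabofis → mabofisar, welkukos → welkukosar) add -ar.
The other pattern: stems ending in -d or -l change the last vowel to 'e'.
So milgas → milgasar.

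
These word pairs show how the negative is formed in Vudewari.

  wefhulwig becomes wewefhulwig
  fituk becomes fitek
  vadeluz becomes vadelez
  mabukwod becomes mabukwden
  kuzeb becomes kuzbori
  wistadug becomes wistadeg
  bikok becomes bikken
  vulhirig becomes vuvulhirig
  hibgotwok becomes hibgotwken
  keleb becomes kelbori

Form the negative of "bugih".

fituk and hibgotwok both end in -k yet inflect differently (fitek, hibgotwken), so the final letter is not what conditions the rule; the last vowel is.
"bugih" has last vowel 'i'. The stems whose last vowel is 'i' (vulhirig → vuvulhirig, wefhulwig → wewefhulwig) repeat the first consonant+vowel as a prefix.
The other patterns: stems whose last vowel is 'u' change the last vowel to 'e'; stems whose last vowel is 'o' delete the last vowel and add -en; stems whose last vowel is 'e' delete the last vowel and add -ori.
So bugih → bubugih.

bubugih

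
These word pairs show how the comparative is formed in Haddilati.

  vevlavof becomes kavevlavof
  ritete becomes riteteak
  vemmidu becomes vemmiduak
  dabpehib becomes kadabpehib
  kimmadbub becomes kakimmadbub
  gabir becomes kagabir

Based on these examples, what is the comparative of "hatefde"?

kimmadbub and vemmidu both have last vowel 'u' yet inflect differently (kakimmadbub, vemmiduak), so the last vowel is not what conditions the rule; whether the stem ends in a vowel or a consonant is.
"hatefde" ends in a vowel. The stems ending in a vowel (vemmidu → vemmiduak, ritete → riteteak) add -ak.
The other pattern: stems ending in a consonant add the prefix ka-.
So hatefde → hatefdeak.

hatefdeak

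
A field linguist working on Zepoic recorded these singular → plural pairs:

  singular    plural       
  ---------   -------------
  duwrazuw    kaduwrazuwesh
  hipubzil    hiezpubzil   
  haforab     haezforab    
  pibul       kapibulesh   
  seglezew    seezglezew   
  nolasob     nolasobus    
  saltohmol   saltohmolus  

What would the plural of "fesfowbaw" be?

feezsfowbaw

"fesfowbaw" has last vowel 'a'. The one such stem in the data (haforab → haezforab) inserts -ez- after the first vowel (as do hipubzil, seglezew), so the same rule applies.
So fesfowbaw → feezsfowbaw.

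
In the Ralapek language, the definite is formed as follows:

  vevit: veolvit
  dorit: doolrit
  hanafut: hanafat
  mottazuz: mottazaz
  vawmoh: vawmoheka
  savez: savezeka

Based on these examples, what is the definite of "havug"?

havag

vevit and hanafut both end in -t yet inflect differently (veolvit, hanafat), so the final letter is not what conditions the rule; the last vowel is.
"havug" has last vowel 'u'. The stems whose last vowel is 'u' (hanafut → hanafat, mottazuz → mottazaz) change the last vowel to 'a'.
The other patterns: stems whose last vowel is 'i' insert -ol- after the first vowel; stems whose last vowel is 'e' or 'o' add -eka.
So havug → havag.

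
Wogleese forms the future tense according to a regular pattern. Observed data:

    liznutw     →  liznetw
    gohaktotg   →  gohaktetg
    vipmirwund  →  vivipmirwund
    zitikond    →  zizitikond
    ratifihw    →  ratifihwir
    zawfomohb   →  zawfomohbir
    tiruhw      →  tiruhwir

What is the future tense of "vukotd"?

vuketd

liznutw and ratifihw both end in -w yet inflect differently (liznetw, ratifihwir), so the final letter is not what conditions the rule; the second-to-last letter is.
"vukotd" has second-to-last letter 't'. The stems whose second-to-last letter is 't' (liznutw → liznetw, gohaktotg → gohaktetg) change the last vowel to 'e'.
So vukotd → vuketd.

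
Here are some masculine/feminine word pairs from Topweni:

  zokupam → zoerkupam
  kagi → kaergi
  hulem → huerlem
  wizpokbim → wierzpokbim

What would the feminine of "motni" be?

moertni

Every pair shown (zokupam → zoerkupam, kagi → kaergi, hulem → huerlem, …) follows the same rule: insert -er- after the first vowel.
So motni → moertni.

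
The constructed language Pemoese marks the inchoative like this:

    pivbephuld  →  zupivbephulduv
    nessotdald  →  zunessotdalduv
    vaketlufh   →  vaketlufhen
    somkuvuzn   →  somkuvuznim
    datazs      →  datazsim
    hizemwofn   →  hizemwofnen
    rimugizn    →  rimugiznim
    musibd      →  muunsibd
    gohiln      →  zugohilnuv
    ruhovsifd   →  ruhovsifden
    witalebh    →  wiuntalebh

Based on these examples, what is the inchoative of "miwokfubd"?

somkuvuzn and hizemwofn both end in -n yet inflect differently (somkuvuznim, hizemwofnen), so the final letter is not what conditions the rule; the second-to-last letter is.
"miwokfubd" has second-to-last letter 'b'. The stems whose second-to-last letter is 'b' (musibd → muunsibd, witalebh → wiuntalebh) insert -un- after the first vowel.
The other patterns: stems whose second-to-last letter is 'z' add -im; stems whose second-to-last letter is 'f' add -en; stems whose second-to-last letter is 'l' add zu- … -uv around the stem.
So miwokfubd → miunwokfubd.

miunwokfubd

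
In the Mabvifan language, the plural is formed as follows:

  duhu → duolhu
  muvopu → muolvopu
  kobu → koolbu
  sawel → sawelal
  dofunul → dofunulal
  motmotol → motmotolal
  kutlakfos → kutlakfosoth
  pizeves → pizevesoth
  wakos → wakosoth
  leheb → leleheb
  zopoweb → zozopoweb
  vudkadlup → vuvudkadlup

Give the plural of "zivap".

"zivap" ends in -p. The one such stem in the data (vudkadlup → vuvudkadlup) repeats the first consonant+vowel as a prefix (as do leheb, zopoweb), so the same rule applies.
The other patterns: stems ending in -u insert -ol- after the first vowel; stems ending in -l add -al; stems ending in -s add -oth.
So zivap → zizivap.

zizivap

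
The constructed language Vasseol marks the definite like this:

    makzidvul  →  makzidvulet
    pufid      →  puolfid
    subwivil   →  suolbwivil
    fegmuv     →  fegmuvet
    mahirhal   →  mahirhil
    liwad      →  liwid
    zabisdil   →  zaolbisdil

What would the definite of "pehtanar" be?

mahirhal and subwivil both end in -l yet inflect differently (mahirhil, suolbwivil), so the final letter is not what conditions the rule; the last vowel is.
"pehtanar" has last vowel 'a'. The stems whose last vowel is 'a' (mahirhal → mahirhil, liwad → liwid) change the last vowel to 'i'.
So pehtanar → pehtanir.

pehtanir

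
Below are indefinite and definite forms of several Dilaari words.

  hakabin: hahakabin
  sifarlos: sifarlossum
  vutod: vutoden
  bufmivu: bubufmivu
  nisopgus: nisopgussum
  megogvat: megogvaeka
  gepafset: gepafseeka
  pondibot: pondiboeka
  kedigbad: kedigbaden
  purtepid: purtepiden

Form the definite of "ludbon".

sifarlos and pondibot both have last vowel 'o' yet inflect differently (sifarlossum, pondiboeka), so the last vowel is not what conditions the rule; the final letter is.
"ludbon" ends in -n. The one such stem in the data (hakabin → hahakabin) repeats the first consonant+vowel as a prefix (as does bufmivu), so the same rule applies.
The other patterns: stems ending in -s double the final consonant and add -um; stems ending in -t drop the final letter and add -eka; stems ending in -d add -en.
So ludbon → luludbon.

luludbon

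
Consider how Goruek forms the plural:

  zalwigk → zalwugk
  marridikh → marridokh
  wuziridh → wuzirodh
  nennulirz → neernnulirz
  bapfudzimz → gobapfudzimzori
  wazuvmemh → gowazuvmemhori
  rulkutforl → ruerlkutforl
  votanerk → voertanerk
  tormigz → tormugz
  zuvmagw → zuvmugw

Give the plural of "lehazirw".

leerhazirw

"lehazirw" has second-to-last letter 'r'. The stems whose second-to-last letter is 'r' (nennulirz → neernnulirz, rulkutforl → ruerlkutforl, votanerk → voertanerk) insert -er- after the first vowel.
So lehazirw → leerhazirw.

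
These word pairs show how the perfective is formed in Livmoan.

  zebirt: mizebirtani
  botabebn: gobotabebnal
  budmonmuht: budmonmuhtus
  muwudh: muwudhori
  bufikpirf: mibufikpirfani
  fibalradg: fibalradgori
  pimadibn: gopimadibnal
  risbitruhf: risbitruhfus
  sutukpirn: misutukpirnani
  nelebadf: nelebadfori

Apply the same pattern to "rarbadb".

rarbadbori

bufikpirf and nelebadf both end in -f yet inflect differently (mibufikpirfani, nelebadfori), so the final letter is not what conditions the rule; the second-to-last letter is.
"rarbadb" has second-to-last letter 'd'. The stems whose second-to-last letter is 'd' (nelebadf → nelebadfori, muwudh → muwudhori, fibalradg → fibalradgori) add -ori.
So rarbadb → rarbadbori.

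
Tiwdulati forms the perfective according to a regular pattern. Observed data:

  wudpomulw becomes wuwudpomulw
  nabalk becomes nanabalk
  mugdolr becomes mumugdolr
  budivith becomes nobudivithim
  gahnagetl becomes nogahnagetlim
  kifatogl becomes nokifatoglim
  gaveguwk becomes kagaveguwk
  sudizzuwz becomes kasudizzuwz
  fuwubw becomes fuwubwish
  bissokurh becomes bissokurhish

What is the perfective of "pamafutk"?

nopamafutkim

"pamafutk" has second-to-last letter 't'. The stems whose second-to-last letter is 't' (budivith → nobudivithim, gahnagetl → nogahnagetlim) add no- … -im around the stem.
The other patterns: stems whose second-to-last letter is 'l' repeat the first consonant+vowel as a prefix; stems whose second-to-last letter is 'w' add the prefix ka-; stems whose second-to-last letter is 'b' or 'r' add -ish.
So pamafutk → nopamafutkim.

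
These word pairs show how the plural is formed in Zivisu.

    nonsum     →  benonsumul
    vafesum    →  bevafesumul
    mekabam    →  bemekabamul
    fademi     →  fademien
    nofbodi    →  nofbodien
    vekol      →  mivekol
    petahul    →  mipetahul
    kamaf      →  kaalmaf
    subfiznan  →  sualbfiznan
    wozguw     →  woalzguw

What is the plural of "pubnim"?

nonsum and petahul both have last vowel 'u' yet inflect differently (benonsumul, mipetahul), so the last vowel is not what conditions the rule; the final letter is.
"pubnim" ends in -m. The stems ending in -m (nonsum → benonsumul, vafesum → bevafesumul, mekabam → bemekabamul) add be- … -ul around the stem.
The other patterns: stems ending in -i add -en; stems ending in -l add the prefix mi-; stems ending in -f, -n or -w insert -al- after the first vowel.
So pubnim → bepubnimul.

bepubnimul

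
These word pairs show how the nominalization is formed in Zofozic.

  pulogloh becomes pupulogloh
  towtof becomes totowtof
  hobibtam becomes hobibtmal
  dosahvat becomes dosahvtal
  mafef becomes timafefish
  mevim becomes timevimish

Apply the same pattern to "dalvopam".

"dalvopam" has last vowel 'a'. The stems whose last vowel is 'a' (hobibtam → hobibtmal, dosahvat → dosahvtal) delete the last vowel and add -al.
So dalvopam → dalvopmal.

dalvopmal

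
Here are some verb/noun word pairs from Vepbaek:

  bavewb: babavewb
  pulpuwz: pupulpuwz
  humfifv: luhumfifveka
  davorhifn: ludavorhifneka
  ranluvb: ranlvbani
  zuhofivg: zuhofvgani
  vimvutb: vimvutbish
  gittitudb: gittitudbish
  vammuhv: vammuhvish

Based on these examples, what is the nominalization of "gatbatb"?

bavewb and ranluvb both end in -b yet inflect differently (babavewb, ranlvbani), so the final letter is not what conditions the rule; the second-to-last letter is.
"gatbatb" has second-to-last letter 't'. The one such stem in the data (vimvutb → vimvutbish) adds -ish, so the same rule applies.
So gatbatb → gatbatbish.

gatbatbish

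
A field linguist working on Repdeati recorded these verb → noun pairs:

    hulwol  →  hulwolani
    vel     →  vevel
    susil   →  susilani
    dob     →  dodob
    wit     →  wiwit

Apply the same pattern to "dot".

dodot

vel and hulwol both end in -l yet inflect differently (vevel, hulwolani), so the final letter is not what conditions the rule; the number of vowels is.
"dot" has 1 vowel. The stems with 1 vowel (vel → vevel, dob → dodob, wit → wiwit) repeat the first consonant+vowel as a prefix.
The other pattern: stems with 2 vowels add -ani.
So dot → dodot.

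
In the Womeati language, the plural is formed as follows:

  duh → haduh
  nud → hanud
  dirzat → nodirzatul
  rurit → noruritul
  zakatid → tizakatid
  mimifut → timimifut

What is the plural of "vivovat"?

tivivovat

nud and zakatid both end in -d yet inflect differently (hanud, tizakatid), so the final letter is not what conditions the rule; the number of vowels is.
"vivovat" has 3 vowels. The stems with 3 vowels (zakatid → tizakatid, mimifut → timimifut) add the prefix ti-.
The other patterns: stems with 1 vowel add the prefix ha-; stems with 2 vowels add no- … -ul around the stem.
So vivovat → tivivovat.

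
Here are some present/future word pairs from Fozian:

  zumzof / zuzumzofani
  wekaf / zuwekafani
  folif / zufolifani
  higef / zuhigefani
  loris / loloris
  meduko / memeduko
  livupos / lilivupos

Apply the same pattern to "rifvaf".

"rifvaf" ends in -f. The stems ending in -f (higef → zuhigefani, zumzof → zuzumzofani, wekaf → zuwekafani) add zu- … -ani around the stem.
The other pattern: stems ending in -o or -s repeat the first consonant+vowel as a prefix.
So rifvaf → zurifvafani.

zurifvafani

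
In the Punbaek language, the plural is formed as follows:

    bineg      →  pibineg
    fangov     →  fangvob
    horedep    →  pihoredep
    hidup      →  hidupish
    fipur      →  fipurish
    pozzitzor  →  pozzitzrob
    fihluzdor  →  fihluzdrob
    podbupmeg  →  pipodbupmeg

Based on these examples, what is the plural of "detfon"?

detfnob

fipur and fihluzdor both end in -r yet inflect differently (fipurish, fihluzdrob), so the final letter is not what conditions the rule; the last vowel is.
"detfon" has last vowel 'o'. The stems whose last vowel is 'o' (fangov → fangvob, fihluzdor → fihluzdrob, pozzitzor → pozzitzrob) delete the last vowel and add -ob.
The other patterns: stems whose last vowel is 'u' add -ish; stems whose last vowel is 'e' add the prefix pi-.
So detfon → detfnob.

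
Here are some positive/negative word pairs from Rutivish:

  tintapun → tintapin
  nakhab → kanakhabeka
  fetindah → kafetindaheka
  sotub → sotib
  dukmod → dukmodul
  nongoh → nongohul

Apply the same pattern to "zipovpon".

nongoh and fetindah both end in -h yet inflect differently (nongohul, kafetindaheka), so the final letter is not what conditions the rule; the last vowel is.
"zipovpon" has last vowel 'o'. The stems whose last vowel is 'o' (dukmod → dukmodul, nongoh → nongohul) add -ul.
So zipovpon → zipovponul.

zipovponul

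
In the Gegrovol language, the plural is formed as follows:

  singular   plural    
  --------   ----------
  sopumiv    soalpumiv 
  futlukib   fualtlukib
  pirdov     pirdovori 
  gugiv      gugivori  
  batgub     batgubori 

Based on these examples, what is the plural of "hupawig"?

"hupawig" has 3 vowels. The stems with 3 vowels (sopumiv → soalpumiv, futlukib → fualtlukib) insert -al- after the first vowel.
So hupawig → hualpawig.

hualpawig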